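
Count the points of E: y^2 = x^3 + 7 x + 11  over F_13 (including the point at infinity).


For each x in F_13, count y with y^2 = x^3 + 7 x + 11 mod 13:
  x = 4: RHS = 12, y in [5, 8]  -> 2 point(s)
  x = 6: RHS = 9, y in [3, 10]  -> 2 point(s)
  x = 7: RHS = 0, y in [0]  -> 1 point(s)
  x = 9: RHS = 10, y in [6, 7]  -> 2 point(s)
  x = 12: RHS = 3, y in [4, 9]  -> 2 point(s)
Affine points: 9. Add the point at infinity: total = 10.

#E(F_13) = 10


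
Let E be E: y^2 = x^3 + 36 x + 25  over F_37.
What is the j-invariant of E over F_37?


Delta = -16(4 a^3 + 27 b^2) mod 37 = 16
-1728 * (4 a)^3 = -1728 * (4*36)^3 mod 37 = 36
j = 36 * 16^(-1) mod 37 = 30

j = 30 (mod 37)


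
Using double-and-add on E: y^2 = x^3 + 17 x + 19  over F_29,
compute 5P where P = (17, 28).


k = 5 = 101_2 (binary, LSB first: 101)
Double-and-add from P = (17, 28):
  bit 0 = 1: acc = O + (17, 28) = (17, 28)
  bit 1 = 0: acc unchanged = (17, 28)
  bit 2 = 1: acc = (17, 28) + (4, 8) = (15, 13)

5P = (15, 13)


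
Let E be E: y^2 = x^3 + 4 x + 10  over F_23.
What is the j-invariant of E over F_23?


Delta = -16(4 a^3 + 27 b^2) mod 23 = 15
-1728 * (4 a)^3 = -1728 * (4*4)^3 mod 23 = 17
j = 17 * 15^(-1) mod 23 = 18

j = 18 (mod 23)


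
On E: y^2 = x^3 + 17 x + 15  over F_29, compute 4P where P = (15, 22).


k = 4 = 100_2 (binary, LSB first: 001)
Double-and-add from P = (15, 22):
  bit 0 = 0: acc unchanged = O
  bit 1 = 0: acc unchanged = O
  bit 2 = 1: acc = O + (15, 7) = (15, 7)

4P = (15, 7)


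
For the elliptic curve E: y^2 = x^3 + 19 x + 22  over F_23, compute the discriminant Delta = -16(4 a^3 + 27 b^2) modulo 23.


4 a^3 + 27 b^2 = 4*19^3 + 27*22^2 = 27436 + 13068 = 40504
Delta = -16 * (40504) = -648064
Delta mod 23 = 7

Delta = 7 (mod 23)


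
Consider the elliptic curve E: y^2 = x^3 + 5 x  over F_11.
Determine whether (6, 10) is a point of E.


Check whether y^2 = x^3 + 5 x + 0 (mod 11) for (x, y) = (6, 10).
LHS: y^2 = 10^2 mod 11 = 1
RHS: x^3 + 5 x + 0 = 6^3 + 5*6 + 0 mod 11 = 4
LHS != RHS

No, not on the curve


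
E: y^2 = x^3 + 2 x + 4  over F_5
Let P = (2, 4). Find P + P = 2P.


Doubling: s = (3 x1^2 + a) / (2 y1)
s = (3*2^2 + 2) / (2*4) mod 5 = 3
x3 = s^2 - 2 x1 mod 5 = 3^2 - 2*2 = 0
y3 = s (x1 - x3) - y1 mod 5 = 3 * (2 - 0) - 4 = 2

2P = (0, 2)


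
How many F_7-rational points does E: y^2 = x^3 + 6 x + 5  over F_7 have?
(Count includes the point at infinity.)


For each x in F_7, count y with y^2 = x^3 + 6 x + 5 mod 7:
  x = 2: RHS = 4, y in [2, 5]  -> 2 point(s)
  x = 3: RHS = 1, y in [1, 6]  -> 2 point(s)
  x = 4: RHS = 2, y in [3, 4]  -> 2 point(s)
Affine points: 6. Add the point at infinity: total = 7.

#E(F_7) = 7


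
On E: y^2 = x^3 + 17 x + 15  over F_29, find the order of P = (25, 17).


Compute successive multiples of P until we hit O:
  1P = (25, 17)
  2P = (3, 8)
  3P = (21, 11)
  4P = (7, 10)
  5P = (1, 2)
  6P = (12, 2)
  7P = (5, 15)
  8P = (8, 5)
  ... (continuing to 35P)
  35P = O

ord(P) = 35


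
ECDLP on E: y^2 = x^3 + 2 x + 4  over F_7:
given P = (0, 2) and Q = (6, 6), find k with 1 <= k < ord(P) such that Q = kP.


Enumerate multiples of P until we hit Q = (6, 6):
  1P = (0, 2)
  2P = (2, 4)
  3P = (6, 6)
Match found at i = 3.

k = 3


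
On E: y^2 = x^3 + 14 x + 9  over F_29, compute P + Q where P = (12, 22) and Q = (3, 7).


P != Q, so use the chord formula.
s = (y2 - y1) / (x2 - x1) = (14) / (20) mod 29 = 21
x3 = s^2 - x1 - x2 mod 29 = 21^2 - 12 - 3 = 20
y3 = s (x1 - x3) - y1 mod 29 = 21 * (12 - 20) - 22 = 13

P + Q = (20, 13)


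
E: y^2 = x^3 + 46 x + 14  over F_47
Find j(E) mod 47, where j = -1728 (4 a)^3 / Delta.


Delta = -16(4 a^3 + 27 b^2) mod 47 = 39
-1728 * (4 a)^3 = -1728 * (4*46)^3 mod 47 = 1
j = 1 * 39^(-1) mod 47 = 41

j = 41 (mod 47)


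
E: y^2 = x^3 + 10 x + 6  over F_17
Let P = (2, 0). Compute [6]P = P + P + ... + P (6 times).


k = 6 = 110_2 (binary, LSB first: 011)
Double-and-add from P = (2, 0):
  bit 0 = 0: acc unchanged = O
  bit 1 = 1: acc = O + O = O
  bit 2 = 1: acc = O + O = O

6P = O


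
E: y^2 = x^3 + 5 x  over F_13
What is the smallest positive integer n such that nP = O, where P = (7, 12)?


Compute successive multiples of P until we hit O:
  1P = (7, 12)
  2P = (3, 9)
  3P = (6, 5)
  4P = (10, 6)
  5P = (0, 0)
  6P = (10, 7)
  7P = (6, 8)
  8P = (3, 4)
  ... (continuing to 10P)
  10P = O

ord(P) = 10


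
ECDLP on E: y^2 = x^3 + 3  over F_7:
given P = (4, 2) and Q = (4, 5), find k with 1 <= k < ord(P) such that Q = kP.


Enumerate multiples of P until we hit Q = (4, 5):
  1P = (4, 2)
  2P = (3, 3)
  3P = (1, 2)
  4P = (2, 5)
  5P = (5, 3)
  6P = (6, 3)
  7P = (6, 4)
  8P = (5, 4)
  9P = (2, 2)
  10P = (1, 5)
  11P = (3, 4)
  12P = (4, 5)
Match found at i = 12.

k = 12


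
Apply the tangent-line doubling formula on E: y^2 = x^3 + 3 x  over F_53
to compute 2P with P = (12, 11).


Doubling: s = (3 x1^2 + a) / (2 y1)
s = (3*12^2 + 3) / (2*11) mod 53 = 27
x3 = s^2 - 2 x1 mod 53 = 27^2 - 2*12 = 16
y3 = s (x1 - x3) - y1 mod 53 = 27 * (12 - 16) - 11 = 40

2P = (16, 40)


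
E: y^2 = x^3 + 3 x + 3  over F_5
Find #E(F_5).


For each x in F_5, count y with y^2 = x^3 + 3 x + 3 mod 5:
  x = 3: RHS = 4, y in [2, 3]  -> 2 point(s)
  x = 4: RHS = 4, y in [2, 3]  -> 2 point(s)
Affine points: 4. Add the point at infinity: total = 5.

#E(F_5) = 5


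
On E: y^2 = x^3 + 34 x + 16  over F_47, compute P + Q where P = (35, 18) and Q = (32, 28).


P != Q, so use the chord formula.
s = (y2 - y1) / (x2 - x1) = (10) / (44) mod 47 = 28
x3 = s^2 - x1 - x2 mod 47 = 28^2 - 35 - 32 = 12
y3 = s (x1 - x3) - y1 mod 47 = 28 * (35 - 12) - 18 = 15

P + Q = (12, 15)


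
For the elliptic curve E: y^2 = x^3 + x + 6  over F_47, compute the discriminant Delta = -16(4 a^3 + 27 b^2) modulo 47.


4 a^3 + 27 b^2 = 4*1^3 + 27*6^2 = 4 + 972 = 976
Delta = -16 * (976) = -15616
Delta mod 47 = 35

Delta = 35 (mod 47)


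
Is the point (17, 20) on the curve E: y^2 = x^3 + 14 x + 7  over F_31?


Check whether y^2 = x^3 + 14 x + 7 (mod 31) for (x, y) = (17, 20).
LHS: y^2 = 20^2 mod 31 = 28
RHS: x^3 + 14 x + 7 = 17^3 + 14*17 + 7 mod 31 = 12
LHS != RHS

No, not on the curve


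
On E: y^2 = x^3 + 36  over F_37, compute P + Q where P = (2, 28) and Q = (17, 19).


P != Q, so use the chord formula.
s = (y2 - y1) / (x2 - x1) = (28) / (15) mod 37 = 29
x3 = s^2 - x1 - x2 mod 37 = 29^2 - 2 - 17 = 8
y3 = s (x1 - x3) - y1 mod 37 = 29 * (2 - 8) - 28 = 20

P + Q = (8, 20)


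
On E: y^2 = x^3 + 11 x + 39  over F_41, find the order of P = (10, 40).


Compute successive multiples of P until we hit O:
  1P = (10, 40)
  2P = (1, 16)
  3P = (28, 35)
  4P = (7, 7)
  5P = (22, 33)
  6P = (25, 20)
  7P = (26, 36)
  8P = (23, 35)
  ... (continuing to 37P)
  37P = O

ord(P) = 37


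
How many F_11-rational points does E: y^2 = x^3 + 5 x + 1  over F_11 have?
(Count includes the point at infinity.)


For each x in F_11, count y with y^2 = x^3 + 5 x + 1 mod 11:
  x = 0: RHS = 1, y in [1, 10]  -> 2 point(s)
  x = 6: RHS = 5, y in [4, 7]  -> 2 point(s)
  x = 7: RHS = 5, y in [4, 7]  -> 2 point(s)
  x = 8: RHS = 3, y in [5, 6]  -> 2 point(s)
  x = 9: RHS = 5, y in [4, 7]  -> 2 point(s)
Affine points: 10. Add the point at infinity: total = 11.

#E(F_11) = 11


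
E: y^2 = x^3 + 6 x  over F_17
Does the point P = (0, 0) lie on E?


Check whether y^2 = x^3 + 6 x + 0 (mod 17) for (x, y) = (0, 0).
LHS: y^2 = 0^2 mod 17 = 0
RHS: x^3 + 6 x + 0 = 0^3 + 6*0 + 0 mod 17 = 0
LHS = RHS

Yes, on the curve


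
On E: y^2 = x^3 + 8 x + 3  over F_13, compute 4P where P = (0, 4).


k = 4 = 100_2 (binary, LSB first: 001)
Double-and-add from P = (0, 4):
  bit 0 = 0: acc unchanged = O
  bit 1 = 0: acc unchanged = O
  bit 2 = 1: acc = O + (10, 11) = (10, 11)

4P = (10, 11)


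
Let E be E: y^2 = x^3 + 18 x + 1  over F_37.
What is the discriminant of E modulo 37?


4 a^3 + 27 b^2 = 4*18^3 + 27*1^2 = 23328 + 27 = 23355
Delta = -16 * (23355) = -373680
Delta mod 37 = 20

Delta = 20 (mod 37)


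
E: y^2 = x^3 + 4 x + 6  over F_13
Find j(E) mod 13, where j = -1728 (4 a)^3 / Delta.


Delta = -16(4 a^3 + 27 b^2) mod 13 = 8
-1728 * (4 a)^3 = -1728 * (4*4)^3 mod 13 = 1
j = 1 * 8^(-1) mod 13 = 5

j = 5 (mod 13)


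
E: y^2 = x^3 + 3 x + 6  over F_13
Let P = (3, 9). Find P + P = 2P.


Doubling: s = (3 x1^2 + a) / (2 y1)
s = (3*3^2 + 3) / (2*9) mod 13 = 6
x3 = s^2 - 2 x1 mod 13 = 6^2 - 2*3 = 4
y3 = s (x1 - x3) - y1 mod 13 = 6 * (3 - 4) - 9 = 11

2P = (4, 11)


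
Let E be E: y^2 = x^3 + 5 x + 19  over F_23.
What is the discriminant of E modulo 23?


4 a^3 + 27 b^2 = 4*5^3 + 27*19^2 = 500 + 9747 = 10247
Delta = -16 * (10247) = -163952
Delta mod 23 = 15

Delta = 15 (mod 23)


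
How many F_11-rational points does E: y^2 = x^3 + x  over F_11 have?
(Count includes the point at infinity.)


For each x in F_11, count y with y^2 = x^3 + 1 x + 0 mod 11:
  x = 0: RHS = 0, y in [0]  -> 1 point(s)
  x = 5: RHS = 9, y in [3, 8]  -> 2 point(s)
  x = 7: RHS = 9, y in [3, 8]  -> 2 point(s)
  x = 8: RHS = 3, y in [5, 6]  -> 2 point(s)
  x = 9: RHS = 1, y in [1, 10]  -> 2 point(s)
  x = 10: RHS = 9, y in [3, 8]  -> 2 point(s)
Affine points: 11. Add the point at infinity: total = 12.

#E(F_11) = 12


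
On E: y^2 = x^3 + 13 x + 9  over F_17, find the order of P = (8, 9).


Compute successive multiples of P until we hit O:
  1P = (8, 9)
  2P = (2, 14)
  3P = (11, 2)
  4P = (11, 15)
  5P = (2, 3)
  6P = (8, 8)
  7P = O

ord(P) = 7


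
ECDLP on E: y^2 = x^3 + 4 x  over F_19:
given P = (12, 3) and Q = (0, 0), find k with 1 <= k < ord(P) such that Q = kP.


Enumerate multiples of P until we hit Q = (0, 0):
  1P = (12, 3)
  2P = (4, 2)
  3P = (14, 11)
  4P = (9, 9)
  5P = (2, 15)
  6P = (11, 11)
  7P = (3, 1)
  8P = (1, 10)
  9P = (13, 8)
  10P = (0, 0)
Match found at i = 10.

k = 10


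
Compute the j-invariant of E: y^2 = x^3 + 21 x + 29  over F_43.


Delta = -16(4 a^3 + 27 b^2) mod 43 = 3
-1728 * (4 a)^3 = -1728 * (4*21)^3 mod 43 = 21
j = 21 * 3^(-1) mod 43 = 7

j = 7 (mod 43)


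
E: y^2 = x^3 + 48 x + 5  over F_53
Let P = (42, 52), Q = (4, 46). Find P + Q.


P != Q, so use the chord formula.
s = (y2 - y1) / (x2 - x1) = (47) / (15) mod 53 = 42
x3 = s^2 - x1 - x2 mod 53 = 42^2 - 42 - 4 = 22
y3 = s (x1 - x3) - y1 mod 53 = 42 * (42 - 22) - 52 = 46

P + Q = (22, 46)


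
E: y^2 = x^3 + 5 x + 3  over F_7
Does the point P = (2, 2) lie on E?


Check whether y^2 = x^3 + 5 x + 3 (mod 7) for (x, y) = (2, 2).
LHS: y^2 = 2^2 mod 7 = 4
RHS: x^3 + 5 x + 3 = 2^3 + 5*2 + 3 mod 7 = 0
LHS != RHS

No, not on the curve


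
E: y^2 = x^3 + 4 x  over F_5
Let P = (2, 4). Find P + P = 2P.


Doubling: s = (3 x1^2 + a) / (2 y1)
s = (3*2^2 + 4) / (2*4) mod 5 = 2
x3 = s^2 - 2 x1 mod 5 = 2^2 - 2*2 = 0
y3 = s (x1 - x3) - y1 mod 5 = 2 * (2 - 0) - 4 = 0

2P = (0, 0)


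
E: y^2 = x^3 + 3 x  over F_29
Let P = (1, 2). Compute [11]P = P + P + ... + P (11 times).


k = 11 = 1011_2 (binary, LSB first: 1101)
Double-and-add from P = (1, 2):
  bit 0 = 1: acc = O + (1, 2) = (1, 2)
  bit 1 = 1: acc = (1, 2) + (22, 10) = (7, 4)
  bit 2 = 0: acc unchanged = (7, 4)
  bit 3 = 1: acc = (7, 4) + (28, 24) = (22, 19)

11P = (22, 19)


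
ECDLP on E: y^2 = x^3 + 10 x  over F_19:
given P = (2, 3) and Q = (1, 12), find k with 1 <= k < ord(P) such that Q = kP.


Enumerate multiples of P until we hit Q = (1, 12):
  1P = (2, 3)
  2P = (1, 7)
  3P = (13, 3)
  4P = (4, 16)
  5P = (3, 0)
  6P = (4, 3)
  7P = (13, 16)
  8P = (1, 12)
Match found at i = 8.

k = 8


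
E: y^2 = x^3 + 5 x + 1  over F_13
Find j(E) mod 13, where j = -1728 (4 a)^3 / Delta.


Delta = -16(4 a^3 + 27 b^2) mod 13 = 5
-1728 * (4 a)^3 = -1728 * (4*5)^3 mod 13 = 5
j = 5 * 5^(-1) mod 13 = 1

j = 1 (mod 13)


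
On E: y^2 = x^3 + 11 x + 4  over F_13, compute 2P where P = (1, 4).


Doubling: s = (3 x1^2 + a) / (2 y1)
s = (3*1^2 + 11) / (2*4) mod 13 = 5
x3 = s^2 - 2 x1 mod 13 = 5^2 - 2*1 = 10
y3 = s (x1 - x3) - y1 mod 13 = 5 * (1 - 10) - 4 = 3

2P = (10, 3)


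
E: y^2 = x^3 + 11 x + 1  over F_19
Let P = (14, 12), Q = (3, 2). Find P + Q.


P != Q, so use the chord formula.
s = (y2 - y1) / (x2 - x1) = (9) / (8) mod 19 = 13
x3 = s^2 - x1 - x2 mod 19 = 13^2 - 14 - 3 = 0
y3 = s (x1 - x3) - y1 mod 19 = 13 * (14 - 0) - 12 = 18

P + Q = (0, 18)


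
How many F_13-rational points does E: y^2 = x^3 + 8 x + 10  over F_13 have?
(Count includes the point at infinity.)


For each x in F_13, count y with y^2 = x^3 + 8 x + 10 mod 13:
  x = 0: RHS = 10, y in [6, 7]  -> 2 point(s)
  x = 3: RHS = 9, y in [3, 10]  -> 2 point(s)
  x = 6: RHS = 1, y in [1, 12]  -> 2 point(s)
  x = 8: RHS = 1, y in [1, 12]  -> 2 point(s)
  x = 11: RHS = 12, y in [5, 8]  -> 2 point(s)
  x = 12: RHS = 1, y in [1, 12]  -> 2 point(s)
Affine points: 12. Add the point at infinity: total = 13.

#E(F_13) = 13


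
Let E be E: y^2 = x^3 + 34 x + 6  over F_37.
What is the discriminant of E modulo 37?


4 a^3 + 27 b^2 = 4*34^3 + 27*6^2 = 157216 + 972 = 158188
Delta = -16 * (158188) = -2531008
Delta mod 37 = 14

Delta = 14 (mod 37)


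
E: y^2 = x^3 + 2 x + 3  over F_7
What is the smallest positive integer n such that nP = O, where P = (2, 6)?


Compute successive multiples of P until we hit O:
  1P = (2, 6)
  2P = (3, 1)
  3P = (6, 0)
  4P = (3, 6)
  5P = (2, 1)
  6P = O

ord(P) = 6


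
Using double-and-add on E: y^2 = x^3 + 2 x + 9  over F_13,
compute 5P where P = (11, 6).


k = 5 = 101_2 (binary, LSB first: 101)
Double-and-add from P = (11, 6):
  bit 0 = 1: acc = O + (11, 6) = (11, 6)
  bit 1 = 0: acc unchanged = (11, 6)
  bit 2 = 1: acc = (11, 6) + (0, 3) = (1, 5)

5P = (1, 5)


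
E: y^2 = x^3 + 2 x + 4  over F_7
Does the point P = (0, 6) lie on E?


Check whether y^2 = x^3 + 2 x + 4 (mod 7) for (x, y) = (0, 6).
LHS: y^2 = 6^2 mod 7 = 1
RHS: x^3 + 2 x + 4 = 0^3 + 2*0 + 4 mod 7 = 4
LHS != RHS

No, not on the curve


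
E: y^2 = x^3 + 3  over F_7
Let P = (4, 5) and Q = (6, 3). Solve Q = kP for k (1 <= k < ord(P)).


Enumerate multiples of P until we hit Q = (6, 3):
  1P = (4, 5)
  2P = (3, 4)
  3P = (1, 5)
  4P = (2, 2)
  5P = (5, 4)
  6P = (6, 4)
  7P = (6, 3)
Match found at i = 7.

k = 7


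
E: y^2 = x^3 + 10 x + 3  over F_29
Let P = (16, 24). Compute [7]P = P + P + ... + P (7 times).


k = 7 = 111_2 (binary, LSB first: 111)
Double-and-add from P = (16, 24):
  bit 0 = 1: acc = O + (16, 24) = (16, 24)
  bit 1 = 1: acc = (16, 24) + (19, 18) = (27, 27)
  bit 2 = 1: acc = (27, 27) + (11, 9) = (19, 11)

7P = (19, 11)


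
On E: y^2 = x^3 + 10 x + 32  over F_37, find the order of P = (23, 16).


Compute successive multiples of P until we hit O:
  1P = (23, 16)
  2P = (25, 16)
  3P = (26, 21)
  4P = (36, 24)
  5P = (11, 17)
  6P = (12, 17)
  7P = (28, 8)
  8P = (30, 10)
  ... (continuing to 38P)
  38P = O

ord(P) = 38


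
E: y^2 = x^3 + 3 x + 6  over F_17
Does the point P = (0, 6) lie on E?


Check whether y^2 = x^3 + 3 x + 6 (mod 17) for (x, y) = (0, 6).
LHS: y^2 = 6^2 mod 17 = 2
RHS: x^3 + 3 x + 6 = 0^3 + 3*0 + 6 mod 17 = 6
LHS != RHS

No, not on the curve


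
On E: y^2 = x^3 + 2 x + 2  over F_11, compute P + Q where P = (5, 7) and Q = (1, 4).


P != Q, so use the chord formula.
s = (y2 - y1) / (x2 - x1) = (8) / (7) mod 11 = 9
x3 = s^2 - x1 - x2 mod 11 = 9^2 - 5 - 1 = 9
y3 = s (x1 - x3) - y1 mod 11 = 9 * (5 - 9) - 7 = 1

P + Q = (9, 1)


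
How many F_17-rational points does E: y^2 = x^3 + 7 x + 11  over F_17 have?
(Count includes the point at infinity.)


For each x in F_17, count y with y^2 = x^3 + 7 x + 11 mod 17:
  x = 1: RHS = 2, y in [6, 11]  -> 2 point(s)
  x = 2: RHS = 16, y in [4, 13]  -> 2 point(s)
  x = 3: RHS = 8, y in [5, 12]  -> 2 point(s)
  x = 4: RHS = 1, y in [1, 16]  -> 2 point(s)
  x = 5: RHS = 1, y in [1, 16]  -> 2 point(s)
  x = 8: RHS = 1, y in [1, 16]  -> 2 point(s)
  x = 9: RHS = 4, y in [2, 15]  -> 2 point(s)
  x = 11: RHS = 8, y in [5, 12]  -> 2 point(s)
  x = 12: RHS = 4, y in [2, 15]  -> 2 point(s)
  x = 13: RHS = 4, y in [2, 15]  -> 2 point(s)
Affine points: 20. Add the point at infinity: total = 21.

#E(F_17) = 21


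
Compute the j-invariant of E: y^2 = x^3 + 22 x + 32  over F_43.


Delta = -16(4 a^3 + 27 b^2) mod 43 = 8
-1728 * (4 a)^3 = -1728 * (4*22)^3 mod 43 = 22
j = 22 * 8^(-1) mod 43 = 35

j = 35 (mod 43)


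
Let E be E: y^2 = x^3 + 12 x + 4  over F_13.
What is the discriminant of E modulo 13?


4 a^3 + 27 b^2 = 4*12^3 + 27*4^2 = 6912 + 432 = 7344
Delta = -16 * (7344) = -117504
Delta mod 13 = 3

Delta = 3 (mod 13)


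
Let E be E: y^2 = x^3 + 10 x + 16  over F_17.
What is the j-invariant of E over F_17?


Delta = -16(4 a^3 + 27 b^2) mod 17 = 15
-1728 * (4 a)^3 = -1728 * (4*10)^3 mod 17 = 4
j = 4 * 15^(-1) mod 17 = 15

j = 15 (mod 17)


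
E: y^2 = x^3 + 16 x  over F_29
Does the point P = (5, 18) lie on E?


Check whether y^2 = x^3 + 16 x + 0 (mod 29) for (x, y) = (5, 18).
LHS: y^2 = 18^2 mod 29 = 5
RHS: x^3 + 16 x + 0 = 5^3 + 16*5 + 0 mod 29 = 2
LHS != RHS

No, not on the curve


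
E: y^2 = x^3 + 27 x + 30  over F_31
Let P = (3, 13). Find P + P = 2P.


Doubling: s = (3 x1^2 + a) / (2 y1)
s = (3*3^2 + 27) / (2*13) mod 31 = 14
x3 = s^2 - 2 x1 mod 31 = 14^2 - 2*3 = 4
y3 = s (x1 - x3) - y1 mod 31 = 14 * (3 - 4) - 13 = 4

2P = (4, 4)


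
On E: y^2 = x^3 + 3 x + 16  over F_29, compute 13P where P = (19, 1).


k = 13 = 1101_2 (binary, LSB first: 1011)
Double-and-add from P = (19, 1):
  bit 0 = 1: acc = O + (19, 1) = (19, 1)
  bit 1 = 0: acc unchanged = (19, 1)
  bit 2 = 1: acc = (19, 1) + (2, 28) = (4, 11)
  bit 3 = 1: acc = (4, 11) + (16, 19) = (3, 9)

13P = (3, 9)


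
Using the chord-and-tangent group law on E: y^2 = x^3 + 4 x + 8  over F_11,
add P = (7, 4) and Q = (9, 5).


P != Q, so use the chord formula.
s = (y2 - y1) / (x2 - x1) = (1) / (2) mod 11 = 6
x3 = s^2 - x1 - x2 mod 11 = 6^2 - 7 - 9 = 9
y3 = s (x1 - x3) - y1 mod 11 = 6 * (7 - 9) - 4 = 6

P + Q = (9, 6)


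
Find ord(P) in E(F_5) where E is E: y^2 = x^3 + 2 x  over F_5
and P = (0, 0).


Compute successive multiples of P until we hit O:
  1P = (0, 0)
  2P = O

ord(P) = 2


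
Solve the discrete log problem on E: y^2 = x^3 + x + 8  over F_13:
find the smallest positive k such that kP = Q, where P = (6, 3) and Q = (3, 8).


Enumerate multiples of P until we hit Q = (3, 8):
  1P = (6, 3)
  2P = (10, 11)
  3P = (1, 7)
  4P = (3, 5)
  5P = (3, 8)
Match found at i = 5.

k = 5


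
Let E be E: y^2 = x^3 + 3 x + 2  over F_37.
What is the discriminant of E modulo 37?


4 a^3 + 27 b^2 = 4*3^3 + 27*2^2 = 108 + 108 = 216
Delta = -16 * (216) = -3456
Delta mod 37 = 22

Delta = 22 (mod 37)


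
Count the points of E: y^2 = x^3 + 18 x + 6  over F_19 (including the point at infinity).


For each x in F_19, count y with y^2 = x^3 + 18 x + 6 mod 19:
  x = 0: RHS = 6, y in [5, 14]  -> 2 point(s)
  x = 1: RHS = 6, y in [5, 14]  -> 2 point(s)
  x = 3: RHS = 11, y in [7, 12]  -> 2 point(s)
  x = 4: RHS = 9, y in [3, 16]  -> 2 point(s)
  x = 6: RHS = 7, y in [8, 11]  -> 2 point(s)
  x = 7: RHS = 0, y in [0]  -> 1 point(s)
  x = 8: RHS = 16, y in [4, 15]  -> 2 point(s)
  x = 9: RHS = 4, y in [2, 17]  -> 2 point(s)
  x = 13: RHS = 5, y in [9, 10]  -> 2 point(s)
  x = 14: RHS = 0, y in [0]  -> 1 point(s)
  x = 16: RHS = 1, y in [1, 18]  -> 2 point(s)
  x = 17: RHS = 0, y in [0]  -> 1 point(s)
  x = 18: RHS = 6, y in [5, 14]  -> 2 point(s)
Affine points: 23. Add the point at infinity: total = 24.

#E(F_19) = 24


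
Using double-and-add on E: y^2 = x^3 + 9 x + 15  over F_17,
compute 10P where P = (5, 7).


k = 10 = 1010_2 (binary, LSB first: 0101)
Double-and-add from P = (5, 7):
  bit 0 = 0: acc unchanged = O
  bit 1 = 1: acc = O + (9, 3) = (9, 3)
  bit 2 = 0: acc unchanged = (9, 3)
  bit 3 = 1: acc = (9, 3) + (12, 10) = (9, 14)

10P = (9, 14)


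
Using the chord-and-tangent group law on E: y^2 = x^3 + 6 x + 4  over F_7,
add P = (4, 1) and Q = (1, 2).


P != Q, so use the chord formula.
s = (y2 - y1) / (x2 - x1) = (1) / (4) mod 7 = 2
x3 = s^2 - x1 - x2 mod 7 = 2^2 - 4 - 1 = 6
y3 = s (x1 - x3) - y1 mod 7 = 2 * (4 - 6) - 1 = 2

P + Q = (6, 2)


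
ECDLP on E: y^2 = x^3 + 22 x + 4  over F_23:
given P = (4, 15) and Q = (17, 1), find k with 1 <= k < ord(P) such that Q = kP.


Enumerate multiples of P until we hit Q = (17, 1):
  1P = (4, 15)
  2P = (0, 2)
  3P = (8, 18)
  4P = (13, 7)
  5P = (19, 6)
  6P = (16, 6)
  7P = (5, 3)
  8P = (20, 16)
  9P = (7, 15)
  10P = (12, 8)
  11P = (11, 17)
  12P = (17, 1)
Match found at i = 12.

k = 12


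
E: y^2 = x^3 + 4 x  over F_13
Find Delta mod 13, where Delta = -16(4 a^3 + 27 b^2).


4 a^3 + 27 b^2 = 4*4^3 + 27*0^2 = 256 + 0 = 256
Delta = -16 * (256) = -4096
Delta mod 13 = 12

Delta = 12 (mod 13)


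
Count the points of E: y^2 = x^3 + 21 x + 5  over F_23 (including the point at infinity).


For each x in F_23, count y with y^2 = x^3 + 21 x + 5 mod 23:
  x = 1: RHS = 4, y in [2, 21]  -> 2 point(s)
  x = 2: RHS = 9, y in [3, 20]  -> 2 point(s)
  x = 3: RHS = 3, y in [7, 16]  -> 2 point(s)
  x = 6: RHS = 2, y in [5, 18]  -> 2 point(s)
  x = 7: RHS = 12, y in [9, 14]  -> 2 point(s)
  x = 8: RHS = 18, y in [8, 15]  -> 2 point(s)
  x = 9: RHS = 3, y in [7, 16]  -> 2 point(s)
  x = 11: RHS = 3, y in [7, 16]  -> 2 point(s)
  x = 17: RHS = 8, y in [10, 13]  -> 2 point(s)
  x = 19: RHS = 18, y in [8, 15]  -> 2 point(s)
  x = 21: RHS = 1, y in [1, 22]  -> 2 point(s)
  x = 22: RHS = 6, y in [11, 12]  -> 2 point(s)
Affine points: 24. Add the point at infinity: total = 25.

#E(F_23) = 25


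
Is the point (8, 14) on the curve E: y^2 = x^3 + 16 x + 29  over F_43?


Check whether y^2 = x^3 + 16 x + 29 (mod 43) for (x, y) = (8, 14).
LHS: y^2 = 14^2 mod 43 = 24
RHS: x^3 + 16 x + 29 = 8^3 + 16*8 + 29 mod 43 = 24
LHS = RHS

Yes, on the curve


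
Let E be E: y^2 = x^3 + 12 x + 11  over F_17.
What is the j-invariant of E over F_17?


Delta = -16(4 a^3 + 27 b^2) mod 17 = 13
-1728 * (4 a)^3 = -1728 * (4*12)^3 mod 17 = 8
j = 8 * 13^(-1) mod 17 = 15

j = 15 (mod 17)


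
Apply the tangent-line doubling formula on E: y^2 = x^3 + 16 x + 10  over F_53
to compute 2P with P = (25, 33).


Doubling: s = (3 x1^2 + a) / (2 y1)
s = (3*25^2 + 16) / (2*33) mod 53 = 15
x3 = s^2 - 2 x1 mod 53 = 15^2 - 2*25 = 16
y3 = s (x1 - x3) - y1 mod 53 = 15 * (25 - 16) - 33 = 49

2P = (16, 49)


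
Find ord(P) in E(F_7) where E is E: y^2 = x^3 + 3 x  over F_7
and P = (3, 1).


Compute successive multiples of P until we hit O:
  1P = (3, 1)
  2P = (2, 0)
  3P = (3, 6)
  4P = O

ord(P) = 4


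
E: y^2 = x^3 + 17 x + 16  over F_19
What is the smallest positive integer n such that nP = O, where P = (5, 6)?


Compute successive multiples of P until we hit O:
  1P = (5, 6)
  2P = (15, 6)
  3P = (18, 13)
  4P = (0, 4)
  5P = (2, 18)
  6P = (9, 10)
  7P = (6, 12)
  8P = (6, 7)
  ... (continuing to 15P)
  15P = O

ord(P) = 15


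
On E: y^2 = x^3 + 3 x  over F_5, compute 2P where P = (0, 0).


k = 2 = 10_2 (binary, LSB first: 01)
Double-and-add from P = (0, 0):
  bit 0 = 0: acc unchanged = O
  bit 1 = 1: acc = O + O = O

2P = O


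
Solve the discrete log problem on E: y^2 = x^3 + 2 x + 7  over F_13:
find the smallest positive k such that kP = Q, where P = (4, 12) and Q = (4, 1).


Enumerate multiples of P until we hit Q = (4, 1):
  1P = (4, 12)
  2P = (6, 12)
  3P = (3, 1)
  4P = (10, 0)
  5P = (3, 12)
  6P = (6, 1)
  7P = (4, 1)
Match found at i = 7.

k = 7


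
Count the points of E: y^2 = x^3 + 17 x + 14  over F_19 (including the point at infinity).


For each x in F_19, count y with y^2 = x^3 + 17 x + 14 mod 19:
  x = 3: RHS = 16, y in [4, 15]  -> 2 point(s)
  x = 6: RHS = 9, y in [3, 16]  -> 2 point(s)
  x = 7: RHS = 1, y in [1, 18]  -> 2 point(s)
  x = 8: RHS = 16, y in [4, 15]  -> 2 point(s)
  x = 10: RHS = 6, y in [5, 14]  -> 2 point(s)
  x = 13: RHS = 0, y in [0]  -> 1 point(s)
Affine points: 11. Add the point at infinity: total = 12.

#E(F_19) = 12


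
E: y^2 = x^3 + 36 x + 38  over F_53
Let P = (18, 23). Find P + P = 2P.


Doubling: s = (3 x1^2 + a) / (2 y1)
s = (3*18^2 + 36) / (2*23) mod 53 = 15
x3 = s^2 - 2 x1 mod 53 = 15^2 - 2*18 = 30
y3 = s (x1 - x3) - y1 mod 53 = 15 * (18 - 30) - 23 = 9

2P = (30, 9)


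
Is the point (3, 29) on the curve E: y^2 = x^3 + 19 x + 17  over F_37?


Check whether y^2 = x^3 + 19 x + 17 (mod 37) for (x, y) = (3, 29).
LHS: y^2 = 29^2 mod 37 = 27
RHS: x^3 + 19 x + 17 = 3^3 + 19*3 + 17 mod 37 = 27
LHS = RHS

Yes, on the curve


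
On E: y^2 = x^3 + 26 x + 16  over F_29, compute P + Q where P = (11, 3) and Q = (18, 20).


P != Q, so use the chord formula.
s = (y2 - y1) / (x2 - x1) = (17) / (7) mod 29 = 19
x3 = s^2 - x1 - x2 mod 29 = 19^2 - 11 - 18 = 13
y3 = s (x1 - x3) - y1 mod 29 = 19 * (11 - 13) - 3 = 17

P + Q = (13, 17)


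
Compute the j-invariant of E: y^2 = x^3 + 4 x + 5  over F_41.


Delta = -16(4 a^3 + 27 b^2) mod 41 = 28
-1728 * (4 a)^3 = -1728 * (4*4)^3 mod 41 = 24
j = 24 * 28^(-1) mod 41 = 36

j = 36 (mod 41)


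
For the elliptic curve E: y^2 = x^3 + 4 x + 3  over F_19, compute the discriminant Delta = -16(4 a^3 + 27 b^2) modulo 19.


4 a^3 + 27 b^2 = 4*4^3 + 27*3^2 = 256 + 243 = 499
Delta = -16 * (499) = -7984
Delta mod 19 = 15

Delta = 15 (mod 19)


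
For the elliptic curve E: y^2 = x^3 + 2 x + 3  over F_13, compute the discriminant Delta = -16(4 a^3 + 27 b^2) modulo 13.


4 a^3 + 27 b^2 = 4*2^3 + 27*3^2 = 32 + 243 = 275
Delta = -16 * (275) = -4400
Delta mod 13 = 7

Delta = 7 (mod 13)


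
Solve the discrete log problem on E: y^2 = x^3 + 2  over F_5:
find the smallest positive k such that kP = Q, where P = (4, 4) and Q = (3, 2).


Enumerate multiples of P until we hit Q = (3, 2):
  1P = (4, 4)
  2P = (3, 2)
Match found at i = 2.

k = 2


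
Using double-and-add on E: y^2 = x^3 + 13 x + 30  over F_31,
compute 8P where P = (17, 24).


k = 8 = 1000_2 (binary, LSB first: 0001)
Double-and-add from P = (17, 24):
  bit 0 = 0: acc unchanged = O
  bit 1 = 0: acc unchanged = O
  bit 2 = 0: acc unchanged = O
  bit 3 = 1: acc = O + (2, 23) = (2, 23)

8P = (2, 23)


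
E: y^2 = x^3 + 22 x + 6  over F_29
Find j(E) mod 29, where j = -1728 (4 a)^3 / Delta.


Delta = -16(4 a^3 + 27 b^2) mod 29 = 20
-1728 * (4 a)^3 = -1728 * (4*22)^3 mod 29 = 12
j = 12 * 20^(-1) mod 29 = 18

j = 18 (mod 29)


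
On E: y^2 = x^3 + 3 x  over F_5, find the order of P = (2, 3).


Compute successive multiples of P until we hit O:
  1P = (2, 3)
  2P = (1, 2)
  3P = (3, 1)
  4P = (4, 1)
  5P = (0, 0)
  6P = (4, 4)
  7P = (3, 4)
  8P = (1, 3)
  ... (continuing to 10P)
  10P = O

ord(P) = 10


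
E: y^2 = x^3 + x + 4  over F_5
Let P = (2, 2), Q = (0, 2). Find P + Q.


P != Q, so use the chord formula.
s = (y2 - y1) / (x2 - x1) = (0) / (3) mod 5 = 0
x3 = s^2 - x1 - x2 mod 5 = 0^2 - 2 - 0 = 3
y3 = s (x1 - x3) - y1 mod 5 = 0 * (2 - 3) - 2 = 3

P + Q = (3, 3)


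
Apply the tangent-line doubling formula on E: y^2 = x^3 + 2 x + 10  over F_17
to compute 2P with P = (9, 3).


Doubling: s = (3 x1^2 + a) / (2 y1)
s = (3*9^2 + 2) / (2*3) mod 17 = 4
x3 = s^2 - 2 x1 mod 17 = 4^2 - 2*9 = 15
y3 = s (x1 - x3) - y1 mod 17 = 4 * (9 - 15) - 3 = 7

2P = (15, 7)


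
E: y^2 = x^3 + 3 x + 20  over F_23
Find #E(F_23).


For each x in F_23, count y with y^2 = x^3 + 3 x + 20 mod 23:
  x = 1: RHS = 1, y in [1, 22]  -> 2 point(s)
  x = 4: RHS = 4, y in [2, 21]  -> 2 point(s)
  x = 6: RHS = 1, y in [1, 22]  -> 2 point(s)
  x = 7: RHS = 16, y in [4, 19]  -> 2 point(s)
  x = 8: RHS = 4, y in [2, 21]  -> 2 point(s)
  x = 11: RHS = 4, y in [2, 21]  -> 2 point(s)
  x = 12: RHS = 13, y in [6, 17]  -> 2 point(s)
  x = 13: RHS = 2, y in [5, 18]  -> 2 point(s)
  x = 14: RHS = 0, y in [0]  -> 1 point(s)
  x = 15: RHS = 13, y in [6, 17]  -> 2 point(s)
  x = 16: RHS = 1, y in [1, 22]  -> 2 point(s)
  x = 17: RHS = 16, y in [4, 19]  -> 2 point(s)
  x = 18: RHS = 18, y in [8, 15]  -> 2 point(s)
  x = 19: RHS = 13, y in [6, 17]  -> 2 point(s)
  x = 21: RHS = 6, y in [11, 12]  -> 2 point(s)
  x = 22: RHS = 16, y in [4, 19]  -> 2 point(s)
Affine points: 31. Add the point at infinity: total = 32.

#E(F_23) = 32


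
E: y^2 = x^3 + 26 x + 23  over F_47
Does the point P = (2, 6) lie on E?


Check whether y^2 = x^3 + 26 x + 23 (mod 47) for (x, y) = (2, 6).
LHS: y^2 = 6^2 mod 47 = 36
RHS: x^3 + 26 x + 23 = 2^3 + 26*2 + 23 mod 47 = 36
LHS = RHS

Yes, on the curve


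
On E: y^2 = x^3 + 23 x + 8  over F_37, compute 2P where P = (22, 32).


Doubling: s = (3 x1^2 + a) / (2 y1)
s = (3*22^2 + 23) / (2*32) mod 37 = 19
x3 = s^2 - 2 x1 mod 37 = 19^2 - 2*22 = 21
y3 = s (x1 - x3) - y1 mod 37 = 19 * (22 - 21) - 32 = 24

2P = (21, 24)


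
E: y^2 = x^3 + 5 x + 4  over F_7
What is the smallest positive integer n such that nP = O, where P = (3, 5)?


Compute successive multiples of P until we hit O:
  1P = (3, 5)
  2P = (2, 1)
  3P = (4, 5)
  4P = (0, 2)
  5P = (5, 0)
  6P = (0, 5)
  7P = (4, 2)
  8P = (2, 6)
  ... (continuing to 10P)
  10P = O

ord(P) = 10


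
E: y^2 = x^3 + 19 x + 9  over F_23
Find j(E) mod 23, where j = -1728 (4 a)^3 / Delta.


Delta = -16(4 a^3 + 27 b^2) mod 23 = 16
-1728 * (4 a)^3 = -1728 * (4*19)^3 mod 23 = 6
j = 6 * 16^(-1) mod 23 = 9

j = 9 (mod 23)


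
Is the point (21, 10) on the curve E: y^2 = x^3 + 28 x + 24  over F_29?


Check whether y^2 = x^3 + 28 x + 24 (mod 29) for (x, y) = (21, 10).
LHS: y^2 = 10^2 mod 29 = 13
RHS: x^3 + 28 x + 24 = 21^3 + 28*21 + 24 mod 29 = 13
LHS = RHS

Yes, on the curve


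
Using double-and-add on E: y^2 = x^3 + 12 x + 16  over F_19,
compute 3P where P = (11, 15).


k = 3 = 11_2 (binary, LSB first: 11)
Double-and-add from P = (11, 15):
  bit 0 = 1: acc = O + (11, 15) = (11, 15)
  bit 1 = 1: acc = (11, 15) + (6, 0) = (11, 4)

3P = (11, 4)


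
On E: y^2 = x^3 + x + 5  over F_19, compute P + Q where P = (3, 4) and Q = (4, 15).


P != Q, so use the chord formula.
s = (y2 - y1) / (x2 - x1) = (11) / (1) mod 19 = 11
x3 = s^2 - x1 - x2 mod 19 = 11^2 - 3 - 4 = 0
y3 = s (x1 - x3) - y1 mod 19 = 11 * (3 - 0) - 4 = 10

P + Q = (0, 10)


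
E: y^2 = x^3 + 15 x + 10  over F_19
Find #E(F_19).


For each x in F_19, count y with y^2 = x^3 + 15 x + 10 mod 19:
  x = 1: RHS = 7, y in [8, 11]  -> 2 point(s)
  x = 3: RHS = 6, y in [5, 14]  -> 2 point(s)
  x = 4: RHS = 1, y in [1, 18]  -> 2 point(s)
  x = 5: RHS = 1, y in [1, 18]  -> 2 point(s)
  x = 9: RHS = 0, y in [0]  -> 1 point(s)
  x = 10: RHS = 1, y in [1, 18]  -> 2 point(s)
  x = 11: RHS = 5, y in [9, 10]  -> 2 point(s)
  x = 14: RHS = 0, y in [0]  -> 1 point(s)
  x = 15: RHS = 0, y in [0]  -> 1 point(s)
Affine points: 15. Add the point at infinity: total = 16.

#E(F_19) = 16


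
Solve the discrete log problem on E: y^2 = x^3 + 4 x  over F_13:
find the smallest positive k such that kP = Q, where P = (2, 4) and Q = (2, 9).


Enumerate multiples of P until we hit Q = (2, 9):
  1P = (2, 4)
  2P = (0, 0)
  3P = (2, 9)
Match found at i = 3.

k = 3


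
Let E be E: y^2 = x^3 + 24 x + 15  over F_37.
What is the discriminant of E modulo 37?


4 a^3 + 27 b^2 = 4*24^3 + 27*15^2 = 55296 + 6075 = 61371
Delta = -16 * (61371) = -981936
Delta mod 37 = 7

Delta = 7 (mod 37)


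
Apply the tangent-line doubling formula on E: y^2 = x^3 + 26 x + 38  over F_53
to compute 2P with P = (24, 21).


Doubling: s = (3 x1^2 + a) / (2 y1)
s = (3*24^2 + 26) / (2*21) mod 53 = 14
x3 = s^2 - 2 x1 mod 53 = 14^2 - 2*24 = 42
y3 = s (x1 - x3) - y1 mod 53 = 14 * (24 - 42) - 21 = 45

2P = (42, 45)


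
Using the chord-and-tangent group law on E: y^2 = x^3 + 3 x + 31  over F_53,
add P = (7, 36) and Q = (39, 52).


P != Q, so use the chord formula.
s = (y2 - y1) / (x2 - x1) = (16) / (32) mod 53 = 27
x3 = s^2 - x1 - x2 mod 53 = 27^2 - 7 - 39 = 47
y3 = s (x1 - x3) - y1 mod 53 = 27 * (7 - 47) - 36 = 50

P + Q = (47, 50)


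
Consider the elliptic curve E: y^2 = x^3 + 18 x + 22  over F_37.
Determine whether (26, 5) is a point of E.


Check whether y^2 = x^3 + 18 x + 22 (mod 37) for (x, y) = (26, 5).
LHS: y^2 = 5^2 mod 37 = 25
RHS: x^3 + 18 x + 22 = 26^3 + 18*26 + 22 mod 37 = 10
LHS != RHS

No, not on the curve


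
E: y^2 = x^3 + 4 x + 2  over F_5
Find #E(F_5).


For each x in F_5, count y with y^2 = x^3 + 4 x + 2 mod 5:
  x = 3: RHS = 1, y in [1, 4]  -> 2 point(s)
Affine points: 2. Add the point at infinity: total = 3.

#E(F_5) = 3


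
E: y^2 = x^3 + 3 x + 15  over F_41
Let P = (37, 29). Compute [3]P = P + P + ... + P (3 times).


k = 3 = 11_2 (binary, LSB first: 11)
Double-and-add from P = (37, 29):
  bit 0 = 1: acc = O + (37, 29) = (37, 29)
  bit 1 = 1: acc = (37, 29) + (17, 31) = (3, 25)

3P = (3, 25)


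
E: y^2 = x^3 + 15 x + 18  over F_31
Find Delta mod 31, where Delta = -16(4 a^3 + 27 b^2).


4 a^3 + 27 b^2 = 4*15^3 + 27*18^2 = 13500 + 8748 = 22248
Delta = -16 * (22248) = -355968
Delta mod 31 = 5

Delta = 5 (mod 31)


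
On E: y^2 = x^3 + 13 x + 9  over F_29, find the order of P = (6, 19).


Compute successive multiples of P until we hit O:
  1P = (6, 19)
  2P = (8, 25)
  3P = (24, 14)
  4P = (4, 3)
  5P = (25, 3)
  6P = (11, 2)
  7P = (5, 24)
  8P = (14, 21)
  ... (continuing to 31P)
  31P = O

ord(P) = 31


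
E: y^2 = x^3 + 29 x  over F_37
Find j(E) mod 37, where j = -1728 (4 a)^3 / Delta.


Delta = -16(4 a^3 + 27 b^2) mod 37 = 23
-1728 * (4 a)^3 = -1728 * (4*29)^3 mod 37 = 6
j = 6 * 23^(-1) mod 37 = 26

j = 26 (mod 37)


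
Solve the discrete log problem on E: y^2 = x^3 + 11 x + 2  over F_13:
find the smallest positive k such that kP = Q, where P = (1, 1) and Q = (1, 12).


Enumerate multiples of P until we hit Q = (1, 12):
  1P = (1, 1)
  2P = (8, 2)
  3P = (8, 11)
  4P = (1, 12)
Match found at i = 4.

k = 4


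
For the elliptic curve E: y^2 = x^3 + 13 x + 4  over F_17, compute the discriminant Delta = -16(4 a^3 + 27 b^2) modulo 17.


4 a^3 + 27 b^2 = 4*13^3 + 27*4^2 = 8788 + 432 = 9220
Delta = -16 * (9220) = -147520
Delta mod 17 = 6

Delta = 6 (mod 17)


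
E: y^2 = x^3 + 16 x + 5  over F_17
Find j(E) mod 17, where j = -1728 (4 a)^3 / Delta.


Delta = -16(4 a^3 + 27 b^2) mod 17 = 8
-1728 * (4 a)^3 = -1728 * (4*16)^3 mod 17 = 7
j = 7 * 8^(-1) mod 17 = 3

j = 3 (mod 17)


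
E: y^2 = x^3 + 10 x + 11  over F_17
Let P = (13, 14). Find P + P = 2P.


Doubling: s = (3 x1^2 + a) / (2 y1)
s = (3*13^2 + 10) / (2*14) mod 17 = 13
x3 = s^2 - 2 x1 mod 17 = 13^2 - 2*13 = 7
y3 = s (x1 - x3) - y1 mod 17 = 13 * (13 - 7) - 14 = 13

2P = (7, 13)


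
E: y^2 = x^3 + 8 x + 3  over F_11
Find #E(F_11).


For each x in F_11, count y with y^2 = x^3 + 8 x + 3 mod 11:
  x = 0: RHS = 3, y in [5, 6]  -> 2 point(s)
  x = 1: RHS = 1, y in [1, 10]  -> 2 point(s)
  x = 2: RHS = 5, y in [4, 7]  -> 2 point(s)
  x = 4: RHS = 0, y in [0]  -> 1 point(s)
  x = 5: RHS = 3, y in [5, 6]  -> 2 point(s)
  x = 6: RHS = 3, y in [5, 6]  -> 2 point(s)
  x = 9: RHS = 1, y in [1, 10]  -> 2 point(s)
  x = 10: RHS = 5, y in [4, 7]  -> 2 point(s)
Affine points: 15. Add the point at infinity: total = 16.

#E(F_11) = 16


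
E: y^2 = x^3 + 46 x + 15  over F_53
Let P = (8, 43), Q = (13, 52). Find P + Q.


P != Q, so use the chord formula.
s = (y2 - y1) / (x2 - x1) = (9) / (5) mod 53 = 23
x3 = s^2 - x1 - x2 mod 53 = 23^2 - 8 - 13 = 31
y3 = s (x1 - x3) - y1 mod 53 = 23 * (8 - 31) - 43 = 11

P + Q = (31, 11)


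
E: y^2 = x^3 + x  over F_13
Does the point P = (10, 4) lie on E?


Check whether y^2 = x^3 + 1 x + 0 (mod 13) for (x, y) = (10, 4).
LHS: y^2 = 4^2 mod 13 = 3
RHS: x^3 + 1 x + 0 = 10^3 + 1*10 + 0 mod 13 = 9
LHS != RHS

No, not on the curve


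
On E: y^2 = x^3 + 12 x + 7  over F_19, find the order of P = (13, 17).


Compute successive multiples of P until we hit O:
  1P = (13, 17)
  2P = (0, 11)
  3P = (7, 15)
  4P = (16, 1)
  5P = (10, 5)
  6P = (12, 6)
  7P = (1, 1)
  8P = (11, 11)
  ... (continuing to 25P)
  25P = O

ord(P) = 25


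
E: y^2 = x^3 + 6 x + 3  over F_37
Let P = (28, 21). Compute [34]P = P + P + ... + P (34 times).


k = 34 = 100010_2 (binary, LSB first: 010001)
Double-and-add from P = (28, 21):
  bit 0 = 0: acc unchanged = O
  bit 1 = 1: acc = O + (22, 4) = (22, 4)
  bit 2 = 0: acc unchanged = (22, 4)
  bit 3 = 0: acc unchanged = (22, 4)
  bit 4 = 0: acc unchanged = (22, 4)
  bit 5 = 1: acc = (22, 4) + (25, 4) = (27, 33)

34P = (27, 33)


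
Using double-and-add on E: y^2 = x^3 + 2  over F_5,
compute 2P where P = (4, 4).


k = 2 = 10_2 (binary, LSB first: 01)
Double-and-add from P = (4, 4):
  bit 0 = 0: acc unchanged = O
  bit 1 = 1: acc = O + (3, 2) = (3, 2)

2P = (3, 2)


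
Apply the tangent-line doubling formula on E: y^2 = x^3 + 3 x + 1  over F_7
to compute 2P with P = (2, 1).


Doubling: s = (3 x1^2 + a) / (2 y1)
s = (3*2^2 + 3) / (2*1) mod 7 = 4
x3 = s^2 - 2 x1 mod 7 = 4^2 - 2*2 = 5
y3 = s (x1 - x3) - y1 mod 7 = 4 * (2 - 5) - 1 = 1

2P = (5, 1)


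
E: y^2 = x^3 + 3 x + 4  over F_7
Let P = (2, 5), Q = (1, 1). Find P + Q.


P != Q, so use the chord formula.
s = (y2 - y1) / (x2 - x1) = (3) / (6) mod 7 = 4
x3 = s^2 - x1 - x2 mod 7 = 4^2 - 2 - 1 = 6
y3 = s (x1 - x3) - y1 mod 7 = 4 * (2 - 6) - 5 = 0

P + Q = (6, 0)


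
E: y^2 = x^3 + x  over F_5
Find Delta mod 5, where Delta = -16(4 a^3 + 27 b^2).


4 a^3 + 27 b^2 = 4*1^3 + 27*0^2 = 4 + 0 = 4
Delta = -16 * (4) = -64
Delta mod 5 = 1

Delta = 1 (mod 5)


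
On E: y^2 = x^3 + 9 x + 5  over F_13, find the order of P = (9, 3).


Compute successive multiples of P until we hit O:
  1P = (9, 3)
  2P = (4, 12)
  3P = (10, 4)
  4P = (8, 11)
  5P = (8, 2)
  6P = (10, 9)
  7P = (4, 1)
  8P = (9, 10)
  ... (continuing to 9P)
  9P = O

ord(P) = 9


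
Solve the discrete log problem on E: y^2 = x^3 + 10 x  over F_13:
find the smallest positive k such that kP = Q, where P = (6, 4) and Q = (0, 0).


Enumerate multiples of P until we hit Q = (0, 0):
  1P = (6, 4)
  2P = (0, 0)
Match found at i = 2.

k = 2


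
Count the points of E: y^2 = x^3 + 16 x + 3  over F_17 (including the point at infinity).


For each x in F_17, count y with y^2 = x^3 + 16 x + 3 mod 17:
  x = 2: RHS = 9, y in [3, 14]  -> 2 point(s)
  x = 5: RHS = 4, y in [2, 15]  -> 2 point(s)
  x = 6: RHS = 9, y in [3, 14]  -> 2 point(s)
  x = 7: RHS = 16, y in [4, 13]  -> 2 point(s)
  x = 9: RHS = 9, y in [3, 14]  -> 2 point(s)
  x = 12: RHS = 2, y in [6, 11]  -> 2 point(s)
  x = 14: RHS = 13, y in [8, 9]  -> 2 point(s)
Affine points: 14. Add the point at infinity: total = 15.

#E(F_17) = 15


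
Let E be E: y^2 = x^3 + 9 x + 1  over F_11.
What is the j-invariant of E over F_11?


Delta = -16(4 a^3 + 27 b^2) mod 11 = 3
-1728 * (4 a)^3 = -1728 * (4*9)^3 mod 11 = 6
j = 6 * 3^(-1) mod 11 = 2

j = 2 (mod 11)


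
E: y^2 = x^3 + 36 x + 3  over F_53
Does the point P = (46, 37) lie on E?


Check whether y^2 = x^3 + 36 x + 3 (mod 53) for (x, y) = (46, 37).
LHS: y^2 = 37^2 mod 53 = 44
RHS: x^3 + 36 x + 3 = 46^3 + 36*46 + 3 mod 53 = 44
LHS = RHS

Yes, on the curve


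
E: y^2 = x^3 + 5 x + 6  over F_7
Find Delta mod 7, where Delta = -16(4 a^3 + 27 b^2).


4 a^3 + 27 b^2 = 4*5^3 + 27*6^2 = 500 + 972 = 1472
Delta = -16 * (1472) = -23552
Delta mod 7 = 3

Delta = 3 (mod 7)


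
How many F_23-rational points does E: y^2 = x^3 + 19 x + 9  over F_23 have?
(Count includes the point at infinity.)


For each x in F_23, count y with y^2 = x^3 + 19 x + 9 mod 23:
  x = 0: RHS = 9, y in [3, 20]  -> 2 point(s)
  x = 1: RHS = 6, y in [11, 12]  -> 2 point(s)
  x = 2: RHS = 9, y in [3, 20]  -> 2 point(s)
  x = 3: RHS = 1, y in [1, 22]  -> 2 point(s)
  x = 7: RHS = 2, y in [5, 18]  -> 2 point(s)
  x = 8: RHS = 6, y in [11, 12]  -> 2 point(s)
  x = 9: RHS = 12, y in [9, 14]  -> 2 point(s)
  x = 10: RHS = 3, y in [7, 16]  -> 2 point(s)
  x = 11: RHS = 8, y in [10, 13]  -> 2 point(s)
  x = 14: RHS = 6, y in [11, 12]  -> 2 point(s)
  x = 15: RHS = 12, y in [9, 14]  -> 2 point(s)
  x = 16: RHS = 16, y in [4, 19]  -> 2 point(s)
  x = 17: RHS = 1, y in [1, 22]  -> 2 point(s)
  x = 21: RHS = 9, y in [3, 20]  -> 2 point(s)
  x = 22: RHS = 12, y in [9, 14]  -> 2 point(s)
Affine points: 30. Add the point at infinity: total = 31.

#E(F_23) = 31
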